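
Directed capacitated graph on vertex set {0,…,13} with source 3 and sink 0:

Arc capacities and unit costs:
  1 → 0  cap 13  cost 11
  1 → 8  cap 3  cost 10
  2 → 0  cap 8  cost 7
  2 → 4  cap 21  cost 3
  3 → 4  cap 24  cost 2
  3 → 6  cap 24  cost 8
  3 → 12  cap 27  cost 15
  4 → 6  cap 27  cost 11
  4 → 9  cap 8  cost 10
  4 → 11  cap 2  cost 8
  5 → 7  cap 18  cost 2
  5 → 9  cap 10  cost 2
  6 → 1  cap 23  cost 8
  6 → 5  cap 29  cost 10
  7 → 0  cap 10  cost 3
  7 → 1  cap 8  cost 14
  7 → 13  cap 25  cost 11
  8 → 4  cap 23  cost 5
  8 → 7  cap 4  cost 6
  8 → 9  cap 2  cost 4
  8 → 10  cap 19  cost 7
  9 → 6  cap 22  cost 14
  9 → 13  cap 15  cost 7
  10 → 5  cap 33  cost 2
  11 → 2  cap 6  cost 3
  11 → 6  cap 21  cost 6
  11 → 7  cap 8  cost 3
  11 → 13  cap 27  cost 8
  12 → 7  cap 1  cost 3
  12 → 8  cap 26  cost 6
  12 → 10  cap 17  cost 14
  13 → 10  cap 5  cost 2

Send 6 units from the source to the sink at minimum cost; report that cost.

shortest-cost path #1: 3→4→11→7→0 push 2 @ unit cost 16 (adds 32)
shortest-cost path #2: 3→12→7→0 push 1 @ unit cost 21 (adds 21)
shortest-cost path #3: 3→6→5→7→0 push 3 @ unit cost 23 (adds 69)
total cost = 122

Minimum cost for 6 units: 122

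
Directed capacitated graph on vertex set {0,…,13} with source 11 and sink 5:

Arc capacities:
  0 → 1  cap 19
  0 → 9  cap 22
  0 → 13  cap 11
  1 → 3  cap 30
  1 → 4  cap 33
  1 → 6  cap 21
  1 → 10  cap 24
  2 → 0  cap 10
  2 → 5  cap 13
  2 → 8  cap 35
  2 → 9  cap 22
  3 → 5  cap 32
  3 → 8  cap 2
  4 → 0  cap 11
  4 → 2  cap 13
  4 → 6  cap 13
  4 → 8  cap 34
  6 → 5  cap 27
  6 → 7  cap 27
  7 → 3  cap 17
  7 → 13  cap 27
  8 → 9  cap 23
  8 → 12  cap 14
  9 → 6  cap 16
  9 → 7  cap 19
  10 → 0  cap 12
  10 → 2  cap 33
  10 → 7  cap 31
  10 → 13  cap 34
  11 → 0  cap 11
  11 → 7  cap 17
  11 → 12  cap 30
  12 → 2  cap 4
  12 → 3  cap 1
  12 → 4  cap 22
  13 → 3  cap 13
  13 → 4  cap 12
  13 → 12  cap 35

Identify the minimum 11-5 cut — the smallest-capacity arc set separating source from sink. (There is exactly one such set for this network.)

Min-cut arcs: {(11,0), (11,7), (12,2), (12,3), (12,4)} (total capacity 55)

augment #1: 11→7→3→5 push 17
augment #2: 11→12→2→5 push 4
augment #3: 11→12→3→5 push 1
augment #4: 11→0→1→3→5 push 11
augment #5: 11→12→4→2→5 push 9
augment #6: 11→12→4→6→5 push 13
max flow = 55; residual-reachable set from 11 gives S-side
cut edges (S→T): {(11,0), (11,7), (12,2), (12,3), (12,4)} total cap 55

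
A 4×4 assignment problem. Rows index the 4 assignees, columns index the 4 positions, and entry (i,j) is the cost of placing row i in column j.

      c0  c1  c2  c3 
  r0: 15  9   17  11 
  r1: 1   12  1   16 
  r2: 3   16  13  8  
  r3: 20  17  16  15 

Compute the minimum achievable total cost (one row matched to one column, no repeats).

optimal assignment: row0→col1 (cost 9), row1→col2 (cost 1), row2→col0 (cost 3), row3→col3 (cost 15)
total = 9 + 1 + 3 + 15 = 28

Minimum assignment cost: 28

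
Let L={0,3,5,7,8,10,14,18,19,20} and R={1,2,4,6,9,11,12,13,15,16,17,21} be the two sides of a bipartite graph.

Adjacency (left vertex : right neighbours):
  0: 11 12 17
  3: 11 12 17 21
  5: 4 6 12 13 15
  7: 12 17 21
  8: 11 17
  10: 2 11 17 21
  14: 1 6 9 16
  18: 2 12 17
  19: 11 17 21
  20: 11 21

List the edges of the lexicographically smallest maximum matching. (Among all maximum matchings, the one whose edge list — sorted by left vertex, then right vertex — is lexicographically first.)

|M| = 7 (so the lex-smallest maximum matching has 7 edges)
process left vertices in ascending order; for each, take the smallest-labelled available neighbour that still permits 7 edges overall, or leave it unmatched if none does
lex-smallest matching: {0-11, 3-12, 5-4, 7-17, 10-2, 14-1, 19-21}

Lex-smallest maximum matching: {(0,11), (3,12), (5,4), (7,17), (10,2), (14,1), (19,21)}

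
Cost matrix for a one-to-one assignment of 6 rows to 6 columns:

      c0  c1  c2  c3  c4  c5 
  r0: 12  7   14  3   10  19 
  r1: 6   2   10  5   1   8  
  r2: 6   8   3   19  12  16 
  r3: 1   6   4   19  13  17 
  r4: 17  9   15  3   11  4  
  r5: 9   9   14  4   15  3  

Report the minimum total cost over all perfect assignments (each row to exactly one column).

optimal assignment: row0→col1 (cost 7), row1→col4 (cost 1), row2→col2 (cost 3), row3→col0 (cost 1), row4→col3 (cost 3), row5→col5 (cost 3)
total = 7 + 1 + 3 + 1 + 3 + 3 = 18

Minimum assignment cost: 18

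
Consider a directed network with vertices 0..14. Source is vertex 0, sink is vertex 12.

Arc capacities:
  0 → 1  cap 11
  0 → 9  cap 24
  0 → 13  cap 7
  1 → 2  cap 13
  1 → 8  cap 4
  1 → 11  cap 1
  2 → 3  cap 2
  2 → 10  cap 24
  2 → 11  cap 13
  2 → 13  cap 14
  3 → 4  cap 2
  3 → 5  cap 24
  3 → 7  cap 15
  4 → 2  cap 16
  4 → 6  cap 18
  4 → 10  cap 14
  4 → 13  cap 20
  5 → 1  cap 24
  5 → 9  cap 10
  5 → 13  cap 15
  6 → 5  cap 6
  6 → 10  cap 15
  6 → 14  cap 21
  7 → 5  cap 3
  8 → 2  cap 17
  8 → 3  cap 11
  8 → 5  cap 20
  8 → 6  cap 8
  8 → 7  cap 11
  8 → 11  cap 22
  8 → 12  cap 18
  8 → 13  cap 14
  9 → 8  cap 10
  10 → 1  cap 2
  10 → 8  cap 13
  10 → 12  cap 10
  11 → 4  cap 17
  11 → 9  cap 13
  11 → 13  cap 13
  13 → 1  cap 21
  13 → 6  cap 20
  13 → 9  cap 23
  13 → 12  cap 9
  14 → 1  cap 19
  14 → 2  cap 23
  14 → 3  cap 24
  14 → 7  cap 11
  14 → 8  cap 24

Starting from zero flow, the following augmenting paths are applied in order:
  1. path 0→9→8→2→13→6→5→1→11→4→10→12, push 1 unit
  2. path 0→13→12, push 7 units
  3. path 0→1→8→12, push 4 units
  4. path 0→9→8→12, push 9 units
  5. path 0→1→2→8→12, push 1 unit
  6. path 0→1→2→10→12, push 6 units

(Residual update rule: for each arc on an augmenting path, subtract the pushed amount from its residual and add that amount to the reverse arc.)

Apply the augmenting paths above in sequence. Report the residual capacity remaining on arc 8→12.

after path 1 (0→9→8→2→13→6→5→1→11→4→10→12, push 1): res(8,12)=18
after path 2 (0→13→12, push 7): res(8,12)=18
after path 3 (0→1→8→12, push 4): res(8,12)=14
after path 4 (0→9→8→12, push 9): res(8,12)=5
after path 5 (0→1→2→8→12, push 1): res(8,12)=4
after path 6 (0→1→2→10→12, push 6): res(8,12)=4

Residual capacity of (8,12): 4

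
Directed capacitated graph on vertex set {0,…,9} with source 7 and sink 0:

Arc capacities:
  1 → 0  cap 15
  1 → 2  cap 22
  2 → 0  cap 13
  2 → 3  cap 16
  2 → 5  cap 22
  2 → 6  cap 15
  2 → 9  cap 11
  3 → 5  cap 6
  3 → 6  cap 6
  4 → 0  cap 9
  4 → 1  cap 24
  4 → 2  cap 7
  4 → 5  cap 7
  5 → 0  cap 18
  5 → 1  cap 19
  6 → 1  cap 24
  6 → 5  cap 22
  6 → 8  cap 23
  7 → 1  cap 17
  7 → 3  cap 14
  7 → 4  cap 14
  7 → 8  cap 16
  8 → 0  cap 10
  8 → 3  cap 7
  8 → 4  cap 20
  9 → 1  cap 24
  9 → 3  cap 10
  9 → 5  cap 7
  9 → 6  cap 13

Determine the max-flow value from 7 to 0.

Maximum flow value: 59

augment #1: 7→1→0 bottleneck 15, total now 15
augment #2: 7→4→0 bottleneck 9, total now 24
augment #3: 7→8→0 bottleneck 10, total now 34
augment #4: 7→1→2→0 bottleneck 2, total now 36
augment #5: 7→3→5→0 bottleneck 6, total now 42
augment #6: 7→4→2→0 bottleneck 5, total now 47
augment #7: 7→3→6→5→0 bottleneck 6, total now 53
augment #8: 7→8→4→2→0 bottleneck 2, total now 55
augment #9: 7→8→4→5→0 bottleneck 4, total now 59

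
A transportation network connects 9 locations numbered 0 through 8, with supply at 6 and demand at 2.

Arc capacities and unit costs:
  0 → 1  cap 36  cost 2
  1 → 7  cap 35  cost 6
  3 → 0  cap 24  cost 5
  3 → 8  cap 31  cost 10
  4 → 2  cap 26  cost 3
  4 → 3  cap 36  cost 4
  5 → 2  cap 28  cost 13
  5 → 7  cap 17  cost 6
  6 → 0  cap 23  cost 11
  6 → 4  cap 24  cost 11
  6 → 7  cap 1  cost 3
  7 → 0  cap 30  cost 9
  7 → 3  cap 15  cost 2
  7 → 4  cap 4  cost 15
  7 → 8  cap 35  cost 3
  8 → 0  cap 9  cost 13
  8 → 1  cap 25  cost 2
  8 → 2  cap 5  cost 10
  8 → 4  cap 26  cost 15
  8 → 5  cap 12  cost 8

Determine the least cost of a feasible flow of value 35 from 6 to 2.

shortest-cost path #1: 6→4→2 push 24 @ unit cost 14 (adds 336)
shortest-cost path #2: 6→7→8→2 push 1 @ unit cost 16 (adds 16)
shortest-cost path #3: 6→0→1→7→8→2 push 4 @ unit cost 32 (adds 128)
shortest-cost path #4: 6→0→1→7→4→2 push 2 @ unit cost 37 (adds 74)
shortest-cost path #5: 6→0→1→7→8→5→2 push 4 @ unit cost 43 (adds 172)
total cost = 726

Minimum cost for 35 units: 726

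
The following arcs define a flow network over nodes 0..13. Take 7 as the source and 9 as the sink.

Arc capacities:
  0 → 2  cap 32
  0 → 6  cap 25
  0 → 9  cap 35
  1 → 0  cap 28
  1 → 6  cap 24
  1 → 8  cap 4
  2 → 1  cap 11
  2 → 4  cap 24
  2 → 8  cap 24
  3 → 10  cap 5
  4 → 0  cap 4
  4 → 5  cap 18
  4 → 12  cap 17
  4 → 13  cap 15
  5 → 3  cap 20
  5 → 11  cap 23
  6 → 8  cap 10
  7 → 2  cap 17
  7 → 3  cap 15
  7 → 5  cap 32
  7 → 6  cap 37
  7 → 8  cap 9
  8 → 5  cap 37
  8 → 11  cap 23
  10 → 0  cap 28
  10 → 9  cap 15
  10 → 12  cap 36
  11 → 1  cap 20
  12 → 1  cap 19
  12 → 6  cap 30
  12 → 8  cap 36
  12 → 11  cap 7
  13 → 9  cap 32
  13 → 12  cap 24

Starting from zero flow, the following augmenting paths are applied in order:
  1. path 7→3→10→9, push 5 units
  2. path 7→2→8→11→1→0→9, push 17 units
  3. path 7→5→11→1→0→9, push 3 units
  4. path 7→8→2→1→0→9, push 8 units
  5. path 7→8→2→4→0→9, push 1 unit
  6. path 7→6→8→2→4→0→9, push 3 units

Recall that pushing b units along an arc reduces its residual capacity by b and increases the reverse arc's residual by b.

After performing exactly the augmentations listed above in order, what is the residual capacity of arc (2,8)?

Residual capacity of (2,8): 19

after path 1 (7→3→10→9, push 5): res(2,8)=24
after path 2 (7→2→8→11→1→0→9, push 17): res(2,8)=7
after path 3 (7→5→11→1→0→9, push 3): res(2,8)=7
after path 4 (7→8→2→1→0→9, push 8): res(2,8)=15
after path 5 (7→8→2→4→0→9, push 1): res(2,8)=16
after path 6 (7→6→8→2→4→0→9, push 3): res(2,8)=19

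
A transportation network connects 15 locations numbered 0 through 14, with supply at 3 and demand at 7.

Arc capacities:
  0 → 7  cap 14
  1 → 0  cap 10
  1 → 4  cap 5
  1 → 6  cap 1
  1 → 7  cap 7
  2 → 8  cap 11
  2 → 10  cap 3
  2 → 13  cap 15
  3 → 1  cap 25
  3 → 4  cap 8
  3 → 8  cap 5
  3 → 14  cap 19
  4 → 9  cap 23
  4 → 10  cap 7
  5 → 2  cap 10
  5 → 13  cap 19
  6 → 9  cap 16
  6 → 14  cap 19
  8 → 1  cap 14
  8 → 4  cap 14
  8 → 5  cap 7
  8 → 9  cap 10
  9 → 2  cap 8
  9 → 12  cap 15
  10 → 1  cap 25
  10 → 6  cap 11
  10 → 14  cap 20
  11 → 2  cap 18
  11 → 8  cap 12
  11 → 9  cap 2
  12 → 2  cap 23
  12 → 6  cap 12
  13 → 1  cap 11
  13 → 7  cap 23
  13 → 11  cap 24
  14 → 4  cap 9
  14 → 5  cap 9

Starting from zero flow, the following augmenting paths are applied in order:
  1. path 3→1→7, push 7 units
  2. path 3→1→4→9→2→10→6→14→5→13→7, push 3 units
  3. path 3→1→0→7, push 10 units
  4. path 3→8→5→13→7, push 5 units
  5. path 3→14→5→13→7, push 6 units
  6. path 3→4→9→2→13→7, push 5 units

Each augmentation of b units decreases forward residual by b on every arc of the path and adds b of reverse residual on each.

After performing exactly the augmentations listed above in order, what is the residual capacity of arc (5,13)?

Residual capacity of (5,13): 5

after path 1 (3→1→7, push 7): res(5,13)=19
after path 2 (3→1→4→9→2→10→6→14→5→13→7, push 3): res(5,13)=16
after path 3 (3→1→0→7, push 10): res(5,13)=16
after path 4 (3→8→5→13→7, push 5): res(5,13)=11
after path 5 (3→14→5→13→7, push 6): res(5,13)=5
after path 6 (3→4→9→2→13→7, push 5): res(5,13)=5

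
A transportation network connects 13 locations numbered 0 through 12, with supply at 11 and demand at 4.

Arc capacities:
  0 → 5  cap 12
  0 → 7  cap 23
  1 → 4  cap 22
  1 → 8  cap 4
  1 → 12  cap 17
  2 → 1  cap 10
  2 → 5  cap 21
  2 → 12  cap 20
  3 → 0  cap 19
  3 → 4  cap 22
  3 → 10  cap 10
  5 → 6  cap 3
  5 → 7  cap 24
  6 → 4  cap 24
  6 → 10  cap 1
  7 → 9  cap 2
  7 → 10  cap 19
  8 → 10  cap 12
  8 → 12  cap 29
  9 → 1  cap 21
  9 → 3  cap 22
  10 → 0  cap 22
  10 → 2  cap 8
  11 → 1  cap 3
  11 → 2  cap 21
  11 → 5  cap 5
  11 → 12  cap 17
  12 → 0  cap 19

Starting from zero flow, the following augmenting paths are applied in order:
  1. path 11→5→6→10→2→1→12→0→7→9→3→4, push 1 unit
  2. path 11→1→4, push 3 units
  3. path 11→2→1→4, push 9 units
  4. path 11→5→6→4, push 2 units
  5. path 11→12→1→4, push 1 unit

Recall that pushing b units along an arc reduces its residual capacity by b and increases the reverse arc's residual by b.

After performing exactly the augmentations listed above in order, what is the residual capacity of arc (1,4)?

Residual capacity of (1,4): 9

after path 1 (11→5→6→10→2→1→12→0→7→9→3→4, push 1): res(1,4)=22
after path 2 (11→1→4, push 3): res(1,4)=19
after path 3 (11→2→1→4, push 9): res(1,4)=10
after path 4 (11→5→6→4, push 2): res(1,4)=10
after path 5 (11→12→1→4, push 1): res(1,4)=9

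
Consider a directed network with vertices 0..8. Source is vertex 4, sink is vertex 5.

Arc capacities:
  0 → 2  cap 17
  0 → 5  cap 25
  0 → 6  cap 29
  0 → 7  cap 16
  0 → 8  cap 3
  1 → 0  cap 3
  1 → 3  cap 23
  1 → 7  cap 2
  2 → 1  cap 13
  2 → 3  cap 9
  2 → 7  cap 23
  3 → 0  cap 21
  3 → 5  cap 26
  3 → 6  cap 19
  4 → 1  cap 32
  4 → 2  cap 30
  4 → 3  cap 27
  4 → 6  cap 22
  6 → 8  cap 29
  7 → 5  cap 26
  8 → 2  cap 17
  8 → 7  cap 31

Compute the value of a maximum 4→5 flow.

augment #1: 4→3→5 bottleneck 26, total now 26
augment #2: 4→1→0→5 bottleneck 3, total now 29
augment #3: 4→1→7→5 bottleneck 2, total now 31
augment #4: 4→2→7→5 bottleneck 23, total now 54
augment #5: 4→3→0→5 bottleneck 1, total now 55
augment #6: 4→1→3→0→5 bottleneck 20, total now 75
augment #7: 4→6→8→7→5 bottleneck 1, total now 76

Maximum flow value: 76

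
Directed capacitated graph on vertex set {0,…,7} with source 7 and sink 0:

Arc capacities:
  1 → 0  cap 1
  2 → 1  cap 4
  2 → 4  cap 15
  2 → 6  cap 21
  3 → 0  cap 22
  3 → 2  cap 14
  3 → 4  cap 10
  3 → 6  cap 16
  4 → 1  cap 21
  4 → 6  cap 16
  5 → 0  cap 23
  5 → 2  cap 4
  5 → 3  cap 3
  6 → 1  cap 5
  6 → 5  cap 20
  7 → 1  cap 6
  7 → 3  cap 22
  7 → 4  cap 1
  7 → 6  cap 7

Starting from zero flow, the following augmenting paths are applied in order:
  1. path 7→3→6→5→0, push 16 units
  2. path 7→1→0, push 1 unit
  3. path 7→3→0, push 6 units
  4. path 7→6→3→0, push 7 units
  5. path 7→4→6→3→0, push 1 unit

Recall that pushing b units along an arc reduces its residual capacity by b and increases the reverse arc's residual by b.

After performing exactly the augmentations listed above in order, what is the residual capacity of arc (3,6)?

after path 1 (7→3→6→5→0, push 16): res(3,6)=0
after path 2 (7→1→0, push 1): res(3,6)=0
after path 3 (7→3→0, push 6): res(3,6)=0
after path 4 (7→6→3→0, push 7): res(3,6)=7
after path 5 (7→4→6→3→0, push 1): res(3,6)=8

Residual capacity of (3,6): 8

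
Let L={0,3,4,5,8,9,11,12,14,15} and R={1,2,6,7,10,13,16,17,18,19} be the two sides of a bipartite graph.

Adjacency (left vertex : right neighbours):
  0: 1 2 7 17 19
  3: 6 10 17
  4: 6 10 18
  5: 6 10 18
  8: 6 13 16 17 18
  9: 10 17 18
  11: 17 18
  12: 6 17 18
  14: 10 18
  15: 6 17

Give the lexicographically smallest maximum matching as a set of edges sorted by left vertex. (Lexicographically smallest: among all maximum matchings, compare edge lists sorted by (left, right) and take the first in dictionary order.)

|M| = 6 (so the lex-smallest maximum matching has 6 edges)
process left vertices in ascending order; for each, take the smallest-labelled available neighbour that still permits 6 edges overall, or leave it unmatched if none does
lex-smallest matching: {0-1, 3-6, 4-10, 5-18, 8-13, 9-17}

Lex-smallest maximum matching: {(0,1), (3,6), (4,10), (5,18), (8,13), (9,17)}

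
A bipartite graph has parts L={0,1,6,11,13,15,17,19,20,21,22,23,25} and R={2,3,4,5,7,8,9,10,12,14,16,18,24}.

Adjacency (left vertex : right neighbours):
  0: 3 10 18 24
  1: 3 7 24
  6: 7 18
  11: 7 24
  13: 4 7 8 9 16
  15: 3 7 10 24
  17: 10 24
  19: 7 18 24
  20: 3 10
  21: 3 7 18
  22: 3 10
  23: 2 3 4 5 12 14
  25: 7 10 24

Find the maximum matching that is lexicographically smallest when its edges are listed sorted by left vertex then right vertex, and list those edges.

Lex-smallest maximum matching: {(0,3), (1,7), (6,18), (11,24), (13,4), (15,10), (23,2)}

|M| = 7 (so the lex-smallest maximum matching has 7 edges)
process left vertices in ascending order; for each, take the smallest-labelled available neighbour that still permits 7 edges overall, or leave it unmatched if none does
lex-smallest matching: {0-3, 1-7, 6-18, 11-24, 13-4, 15-10, 23-2}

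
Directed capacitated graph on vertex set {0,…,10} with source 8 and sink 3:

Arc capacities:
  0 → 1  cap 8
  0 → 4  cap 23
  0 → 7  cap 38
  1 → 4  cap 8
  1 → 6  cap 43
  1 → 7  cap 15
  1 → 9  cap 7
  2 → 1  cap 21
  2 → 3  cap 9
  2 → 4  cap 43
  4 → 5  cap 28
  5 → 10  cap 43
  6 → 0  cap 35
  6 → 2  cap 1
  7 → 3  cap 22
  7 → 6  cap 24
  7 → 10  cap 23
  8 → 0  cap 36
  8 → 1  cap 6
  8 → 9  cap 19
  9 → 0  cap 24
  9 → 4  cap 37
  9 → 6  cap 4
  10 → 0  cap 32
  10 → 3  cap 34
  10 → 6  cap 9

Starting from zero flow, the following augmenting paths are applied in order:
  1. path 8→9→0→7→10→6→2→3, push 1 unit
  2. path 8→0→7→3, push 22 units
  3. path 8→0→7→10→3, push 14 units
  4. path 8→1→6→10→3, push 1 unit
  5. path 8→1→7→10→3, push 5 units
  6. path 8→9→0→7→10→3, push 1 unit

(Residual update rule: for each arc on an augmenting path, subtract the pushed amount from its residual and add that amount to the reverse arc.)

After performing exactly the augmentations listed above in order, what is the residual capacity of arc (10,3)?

Residual capacity of (10,3): 13

after path 1 (8→9→0→7→10→6→2→3, push 1): res(10,3)=34
after path 2 (8→0→7→3, push 22): res(10,3)=34
after path 3 (8→0→7→10→3, push 14): res(10,3)=20
after path 4 (8→1→6→10→3, push 1): res(10,3)=19
after path 5 (8→1→7→10→3, push 5): res(10,3)=14
after path 6 (8→9→0→7→10→3, push 1): res(10,3)=13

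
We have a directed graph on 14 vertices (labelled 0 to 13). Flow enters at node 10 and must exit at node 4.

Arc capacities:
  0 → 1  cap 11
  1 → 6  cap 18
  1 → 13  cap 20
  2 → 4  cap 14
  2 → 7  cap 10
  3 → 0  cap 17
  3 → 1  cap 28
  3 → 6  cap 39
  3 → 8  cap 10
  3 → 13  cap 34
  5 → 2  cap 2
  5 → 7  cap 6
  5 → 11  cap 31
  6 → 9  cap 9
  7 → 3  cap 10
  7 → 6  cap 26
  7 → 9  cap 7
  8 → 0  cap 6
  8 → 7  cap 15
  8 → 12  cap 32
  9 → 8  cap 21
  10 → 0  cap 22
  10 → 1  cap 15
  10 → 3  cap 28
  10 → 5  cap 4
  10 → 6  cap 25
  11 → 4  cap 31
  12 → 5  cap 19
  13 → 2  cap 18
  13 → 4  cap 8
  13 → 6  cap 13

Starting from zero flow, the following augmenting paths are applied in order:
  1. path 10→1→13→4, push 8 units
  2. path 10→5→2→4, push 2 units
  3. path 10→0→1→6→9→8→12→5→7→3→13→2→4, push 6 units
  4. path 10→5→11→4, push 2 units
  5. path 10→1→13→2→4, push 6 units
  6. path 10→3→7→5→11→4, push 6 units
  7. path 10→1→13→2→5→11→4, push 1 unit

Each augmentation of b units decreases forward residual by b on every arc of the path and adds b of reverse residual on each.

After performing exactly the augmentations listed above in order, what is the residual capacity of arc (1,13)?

Residual capacity of (1,13): 5

after path 1 (10→1→13→4, push 8): res(1,13)=12
after path 2 (10→5→2→4, push 2): res(1,13)=12
after path 3 (10→0→1→6→9→8→12→5→7→3→13→2→4, push 6): res(1,13)=12
after path 4 (10→5→11→4, push 2): res(1,13)=12
after path 5 (10→1→13→2→4, push 6): res(1,13)=6
after path 6 (10→3→7→5→11→4, push 6): res(1,13)=6
after path 7 (10→1→13→2→5→11→4, push 1): res(1,13)=5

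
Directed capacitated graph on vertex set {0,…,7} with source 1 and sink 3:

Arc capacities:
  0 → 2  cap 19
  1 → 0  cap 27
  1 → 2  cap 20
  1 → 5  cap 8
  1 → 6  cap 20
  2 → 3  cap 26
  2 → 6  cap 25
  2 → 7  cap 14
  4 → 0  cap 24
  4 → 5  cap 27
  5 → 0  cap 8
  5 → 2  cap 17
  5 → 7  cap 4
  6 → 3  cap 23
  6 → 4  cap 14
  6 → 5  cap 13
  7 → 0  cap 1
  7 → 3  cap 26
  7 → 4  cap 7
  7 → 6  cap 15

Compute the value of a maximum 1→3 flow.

Maximum flow value: 67

augment #1: 1→2→3 bottleneck 20, total now 20
augment #2: 1→6→3 bottleneck 20, total now 40
augment #3: 1→0→2→3 bottleneck 6, total now 46
augment #4: 1→5→7→3 bottleneck 4, total now 50
augment #5: 1→0→2→6→3 bottleneck 3, total now 53
augment #6: 1→0→2→7→3 bottleneck 10, total now 63
augment #7: 1→5→2→7→3 bottleneck 4, total now 67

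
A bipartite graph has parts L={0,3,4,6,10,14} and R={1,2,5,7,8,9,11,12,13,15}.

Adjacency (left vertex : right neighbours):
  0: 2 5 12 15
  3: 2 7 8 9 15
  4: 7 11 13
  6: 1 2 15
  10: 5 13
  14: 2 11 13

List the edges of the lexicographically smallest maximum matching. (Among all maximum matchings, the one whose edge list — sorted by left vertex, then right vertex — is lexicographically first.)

Lex-smallest maximum matching: {(0,2), (3,7), (4,11), (6,1), (10,5), (14,13)}

|M| = 6 (so the lex-smallest maximum matching has 6 edges)
process left vertices in ascending order; for each, take the smallest-labelled available neighbour that still permits 6 edges overall, or leave it unmatched if none does
lex-smallest matching: {0-2, 3-7, 4-11, 6-1, 10-5, 14-13}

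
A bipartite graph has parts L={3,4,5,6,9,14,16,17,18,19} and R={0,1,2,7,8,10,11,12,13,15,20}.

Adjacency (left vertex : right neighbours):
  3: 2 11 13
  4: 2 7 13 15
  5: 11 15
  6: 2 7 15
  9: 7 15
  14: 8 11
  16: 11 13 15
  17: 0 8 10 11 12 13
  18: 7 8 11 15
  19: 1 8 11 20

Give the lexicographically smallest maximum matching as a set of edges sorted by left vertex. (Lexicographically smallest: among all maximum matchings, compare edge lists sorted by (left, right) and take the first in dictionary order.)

Lex-smallest maximum matching: {(3,2), (4,7), (5,11), (6,15), (14,8), (16,13), (17,0), (19,1)}

|M| = 8 (so the lex-smallest maximum matching has 8 edges)
process left vertices in ascending order; for each, take the smallest-labelled available neighbour that still permits 8 edges overall, or leave it unmatched if none does
lex-smallest matching: {3-2, 4-7, 5-11, 6-15, 14-8, 16-13, 17-0, 19-1}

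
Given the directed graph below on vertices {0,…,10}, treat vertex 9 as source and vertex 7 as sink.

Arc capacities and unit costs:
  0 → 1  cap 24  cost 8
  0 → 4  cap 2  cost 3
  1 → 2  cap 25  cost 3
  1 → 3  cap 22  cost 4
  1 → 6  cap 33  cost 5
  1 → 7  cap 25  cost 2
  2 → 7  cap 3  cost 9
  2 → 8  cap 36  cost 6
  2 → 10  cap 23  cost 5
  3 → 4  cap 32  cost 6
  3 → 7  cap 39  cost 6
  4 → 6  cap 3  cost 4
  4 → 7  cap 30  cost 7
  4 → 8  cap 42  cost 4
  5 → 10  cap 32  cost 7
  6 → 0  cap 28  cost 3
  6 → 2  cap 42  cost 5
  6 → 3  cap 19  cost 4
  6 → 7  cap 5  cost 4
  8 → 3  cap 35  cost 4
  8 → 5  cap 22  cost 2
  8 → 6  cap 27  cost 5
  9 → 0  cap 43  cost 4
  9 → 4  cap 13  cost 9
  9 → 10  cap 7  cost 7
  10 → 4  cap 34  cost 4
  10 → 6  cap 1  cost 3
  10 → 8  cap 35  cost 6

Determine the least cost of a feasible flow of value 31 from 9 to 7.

shortest-cost path #1: 9→0→1→7 push 24 @ unit cost 14 (adds 336)
shortest-cost path #2: 9→0→4→7 push 2 @ unit cost 14 (adds 28)
shortest-cost path #3: 9→10→6→7 push 1 @ unit cost 14 (adds 14)
shortest-cost path #4: 9→4→7 push 4 @ unit cost 16 (adds 64)
total cost = 442

Minimum cost for 31 units: 442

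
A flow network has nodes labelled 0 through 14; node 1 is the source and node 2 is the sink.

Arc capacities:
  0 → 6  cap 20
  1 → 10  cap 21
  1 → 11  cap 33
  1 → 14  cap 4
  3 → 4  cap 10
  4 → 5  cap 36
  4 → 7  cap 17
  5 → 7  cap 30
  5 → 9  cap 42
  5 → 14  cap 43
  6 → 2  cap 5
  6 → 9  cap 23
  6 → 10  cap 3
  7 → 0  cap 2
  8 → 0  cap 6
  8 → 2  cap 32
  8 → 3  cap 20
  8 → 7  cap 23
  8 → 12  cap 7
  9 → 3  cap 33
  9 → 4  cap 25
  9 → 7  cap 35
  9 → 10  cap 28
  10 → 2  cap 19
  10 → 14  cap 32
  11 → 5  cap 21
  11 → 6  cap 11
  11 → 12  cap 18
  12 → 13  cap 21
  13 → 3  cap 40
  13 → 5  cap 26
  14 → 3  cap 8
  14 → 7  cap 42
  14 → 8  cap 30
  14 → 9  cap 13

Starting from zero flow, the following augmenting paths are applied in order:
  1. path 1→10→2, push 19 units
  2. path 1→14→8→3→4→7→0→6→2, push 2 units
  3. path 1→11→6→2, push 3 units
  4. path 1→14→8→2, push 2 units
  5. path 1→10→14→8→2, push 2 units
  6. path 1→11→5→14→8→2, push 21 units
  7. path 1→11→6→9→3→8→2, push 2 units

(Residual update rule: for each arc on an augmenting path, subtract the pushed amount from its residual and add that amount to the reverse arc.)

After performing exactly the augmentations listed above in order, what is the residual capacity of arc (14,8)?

after path 1 (1→10→2, push 19): res(14,8)=30
after path 2 (1→14→8→3→4→7→0→6→2, push 2): res(14,8)=28
after path 3 (1→11→6→2, push 3): res(14,8)=28
after path 4 (1→14→8→2, push 2): res(14,8)=26
after path 5 (1→10→14→8→2, push 2): res(14,8)=24
after path 6 (1→11→5→14→8→2, push 21): res(14,8)=3
after path 7 (1→11→6→9→3→8→2, push 2): res(14,8)=3

Residual capacity of (14,8): 3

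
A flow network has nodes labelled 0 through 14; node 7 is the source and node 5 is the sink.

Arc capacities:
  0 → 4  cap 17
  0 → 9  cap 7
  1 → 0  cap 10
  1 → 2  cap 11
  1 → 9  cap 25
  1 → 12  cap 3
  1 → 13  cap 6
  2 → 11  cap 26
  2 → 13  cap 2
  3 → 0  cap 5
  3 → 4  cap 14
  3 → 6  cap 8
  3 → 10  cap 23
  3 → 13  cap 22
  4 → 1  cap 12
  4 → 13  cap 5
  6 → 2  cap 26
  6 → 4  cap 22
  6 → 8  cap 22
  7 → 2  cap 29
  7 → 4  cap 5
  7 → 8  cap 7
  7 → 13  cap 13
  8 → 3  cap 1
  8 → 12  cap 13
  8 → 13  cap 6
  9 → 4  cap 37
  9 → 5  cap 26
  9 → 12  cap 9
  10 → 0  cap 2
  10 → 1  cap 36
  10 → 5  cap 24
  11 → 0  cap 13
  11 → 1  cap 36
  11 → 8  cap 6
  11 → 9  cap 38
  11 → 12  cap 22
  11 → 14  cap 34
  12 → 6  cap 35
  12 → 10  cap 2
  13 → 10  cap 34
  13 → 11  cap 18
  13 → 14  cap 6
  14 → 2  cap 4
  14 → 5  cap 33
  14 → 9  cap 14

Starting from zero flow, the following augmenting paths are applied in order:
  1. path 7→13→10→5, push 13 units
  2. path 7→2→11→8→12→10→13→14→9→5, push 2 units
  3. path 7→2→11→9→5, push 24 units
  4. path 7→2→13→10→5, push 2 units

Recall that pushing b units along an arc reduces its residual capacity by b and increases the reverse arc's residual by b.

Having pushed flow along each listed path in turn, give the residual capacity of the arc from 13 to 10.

after path 1 (7→13→10→5, push 13): res(13,10)=21
after path 2 (7→2→11→8→12→10→13→14→9→5, push 2): res(13,10)=23
after path 3 (7→2→11→9→5, push 24): res(13,10)=23
after path 4 (7→2→13→10→5, push 2): res(13,10)=21

Residual capacity of (13,10): 21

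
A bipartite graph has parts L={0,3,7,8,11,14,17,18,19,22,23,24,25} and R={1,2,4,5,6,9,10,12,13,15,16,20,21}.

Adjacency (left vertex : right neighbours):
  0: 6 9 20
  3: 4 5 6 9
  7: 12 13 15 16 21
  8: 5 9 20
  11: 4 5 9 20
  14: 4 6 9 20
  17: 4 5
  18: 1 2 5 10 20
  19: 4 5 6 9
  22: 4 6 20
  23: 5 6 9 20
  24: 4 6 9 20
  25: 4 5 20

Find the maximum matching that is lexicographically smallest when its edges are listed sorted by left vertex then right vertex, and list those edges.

|M| = 7 (so the lex-smallest maximum matching has 7 edges)
process left vertices in ascending order; for each, take the smallest-labelled available neighbour that still permits 7 edges overall, or leave it unmatched if none does
lex-smallest matching: {0-6, 3-4, 7-12, 8-5, 11-9, 14-20, 18-1}

Lex-smallest maximum matching: {(0,6), (3,4), (7,12), (8,5), (11,9), (14,20), (18,1)}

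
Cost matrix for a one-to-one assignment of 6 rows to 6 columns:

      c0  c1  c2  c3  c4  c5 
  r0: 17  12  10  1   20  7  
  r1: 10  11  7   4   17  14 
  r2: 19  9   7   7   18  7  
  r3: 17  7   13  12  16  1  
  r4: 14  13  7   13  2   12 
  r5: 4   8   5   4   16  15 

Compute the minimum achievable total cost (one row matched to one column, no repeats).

Minimum assignment cost: 24

optimal assignment: row0→col3 (cost 1), row1→col2 (cost 7), row2→col1 (cost 9), row3→col5 (cost 1), row4→col4 (cost 2), row5→col0 (cost 4)
total = 1 + 7 + 9 + 1 + 2 + 4 = 24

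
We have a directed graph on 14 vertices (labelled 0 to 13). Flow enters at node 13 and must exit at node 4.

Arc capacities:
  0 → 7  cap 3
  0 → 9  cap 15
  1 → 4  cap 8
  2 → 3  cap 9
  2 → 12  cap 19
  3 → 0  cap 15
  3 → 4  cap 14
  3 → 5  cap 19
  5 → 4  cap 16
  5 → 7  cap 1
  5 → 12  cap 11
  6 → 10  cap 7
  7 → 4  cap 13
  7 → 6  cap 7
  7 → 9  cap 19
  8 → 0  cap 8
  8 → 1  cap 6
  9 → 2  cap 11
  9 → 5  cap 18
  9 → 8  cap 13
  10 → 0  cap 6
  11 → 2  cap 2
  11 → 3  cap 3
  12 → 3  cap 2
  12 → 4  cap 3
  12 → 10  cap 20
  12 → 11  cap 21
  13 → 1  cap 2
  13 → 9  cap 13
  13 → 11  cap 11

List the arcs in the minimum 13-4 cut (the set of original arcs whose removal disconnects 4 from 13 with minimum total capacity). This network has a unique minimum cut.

Min-cut arcs: {(11,2), (11,3), (13,1), (13,9)} (total capacity 20)

augment #1: 13→1→4 push 2
augment #2: 13→9→5→4 push 13
augment #3: 13→11→3→4 push 3
augment #4: 13→11→2→3→4 push 2
max flow = 20; residual-reachable set from 13 gives S-side
cut edges (S→T): {(11,2), (11,3), (13,1), (13,9)} total cap 20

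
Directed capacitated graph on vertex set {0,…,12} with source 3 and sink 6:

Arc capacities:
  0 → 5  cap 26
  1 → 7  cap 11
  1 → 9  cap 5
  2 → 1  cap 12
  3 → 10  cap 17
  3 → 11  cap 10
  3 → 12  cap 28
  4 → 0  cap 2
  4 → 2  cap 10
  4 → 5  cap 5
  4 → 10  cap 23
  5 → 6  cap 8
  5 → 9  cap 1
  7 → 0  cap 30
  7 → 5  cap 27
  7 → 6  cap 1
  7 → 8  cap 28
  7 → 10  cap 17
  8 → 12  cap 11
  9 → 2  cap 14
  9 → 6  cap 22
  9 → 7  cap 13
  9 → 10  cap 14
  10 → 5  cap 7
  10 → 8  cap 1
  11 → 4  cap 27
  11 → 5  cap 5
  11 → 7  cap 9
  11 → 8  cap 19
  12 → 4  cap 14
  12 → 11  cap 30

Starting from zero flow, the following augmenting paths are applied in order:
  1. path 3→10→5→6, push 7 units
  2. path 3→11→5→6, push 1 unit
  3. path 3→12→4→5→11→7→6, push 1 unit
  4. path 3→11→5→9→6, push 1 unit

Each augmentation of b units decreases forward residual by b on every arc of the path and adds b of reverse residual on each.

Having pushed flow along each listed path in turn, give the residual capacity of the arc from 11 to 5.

Residual capacity of (11,5): 4

after path 1 (3→10→5→6, push 7): res(11,5)=5
after path 2 (3→11→5→6, push 1): res(11,5)=4
after path 3 (3→12→4→5→11→7→6, push 1): res(11,5)=5
after path 4 (3→11→5→9→6, push 1): res(11,5)=4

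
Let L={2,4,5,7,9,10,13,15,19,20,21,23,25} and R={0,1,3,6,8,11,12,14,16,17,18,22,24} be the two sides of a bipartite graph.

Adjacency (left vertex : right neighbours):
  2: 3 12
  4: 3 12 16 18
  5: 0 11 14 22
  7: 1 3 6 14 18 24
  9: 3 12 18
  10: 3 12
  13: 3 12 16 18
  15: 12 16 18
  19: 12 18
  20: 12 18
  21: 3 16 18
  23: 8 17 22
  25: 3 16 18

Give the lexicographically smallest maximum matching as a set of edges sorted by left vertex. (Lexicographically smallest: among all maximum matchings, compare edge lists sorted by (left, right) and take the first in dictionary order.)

Lex-smallest maximum matching: {(2,3), (4,12), (5,0), (7,1), (9,18), (13,16), (23,8)}

|M| = 7 (so the lex-smallest maximum matching has 7 edges)
process left vertices in ascending order; for each, take the smallest-labelled available neighbour that still permits 7 edges overall, or leave it unmatched if none does
lex-smallest matching: {2-3, 4-12, 5-0, 7-1, 9-18, 13-16, 23-8}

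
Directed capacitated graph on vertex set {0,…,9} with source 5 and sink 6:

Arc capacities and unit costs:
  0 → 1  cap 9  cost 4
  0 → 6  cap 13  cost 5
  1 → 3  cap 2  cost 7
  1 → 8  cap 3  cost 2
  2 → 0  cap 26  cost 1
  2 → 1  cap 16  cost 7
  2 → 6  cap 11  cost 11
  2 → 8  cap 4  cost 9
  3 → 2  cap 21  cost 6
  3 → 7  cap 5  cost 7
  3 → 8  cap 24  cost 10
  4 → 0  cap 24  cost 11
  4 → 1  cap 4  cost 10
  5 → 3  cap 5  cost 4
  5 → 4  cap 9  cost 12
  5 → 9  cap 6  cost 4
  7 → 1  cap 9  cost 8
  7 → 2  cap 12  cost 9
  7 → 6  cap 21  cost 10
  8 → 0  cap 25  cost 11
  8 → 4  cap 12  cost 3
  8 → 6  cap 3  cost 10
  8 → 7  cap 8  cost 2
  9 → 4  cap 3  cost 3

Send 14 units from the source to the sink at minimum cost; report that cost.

Minimum cost for 14 units: 322

shortest-cost path #1: 5→3→2→0→6 push 5 @ unit cost 16 (adds 80)
shortest-cost path #2: 5→9→4→0→6 push 3 @ unit cost 23 (adds 69)
shortest-cost path #3: 5→4→0→6 push 5 @ unit cost 28 (adds 140)
shortest-cost path #4: 5→4→0→2→6 push 1 @ unit cost 33 (adds 33)
total cost = 322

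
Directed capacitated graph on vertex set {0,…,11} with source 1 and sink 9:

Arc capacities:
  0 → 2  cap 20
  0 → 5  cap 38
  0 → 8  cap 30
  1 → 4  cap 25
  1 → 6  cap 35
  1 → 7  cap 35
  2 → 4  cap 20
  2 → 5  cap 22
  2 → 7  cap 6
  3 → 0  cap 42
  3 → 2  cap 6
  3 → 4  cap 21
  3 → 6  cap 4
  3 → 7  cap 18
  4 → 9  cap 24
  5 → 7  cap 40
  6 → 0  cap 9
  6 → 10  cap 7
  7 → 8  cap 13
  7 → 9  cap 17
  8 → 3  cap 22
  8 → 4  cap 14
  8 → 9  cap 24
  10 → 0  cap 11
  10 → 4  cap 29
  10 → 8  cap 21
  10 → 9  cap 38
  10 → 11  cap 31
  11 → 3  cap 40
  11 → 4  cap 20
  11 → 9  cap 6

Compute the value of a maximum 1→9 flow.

Maximum flow value: 70

augment #1: 1→4→9 bottleneck 24, total now 24
augment #2: 1→7→9 bottleneck 17, total now 41
augment #3: 1→6→10→9 bottleneck 7, total now 48
augment #4: 1→7→8→9 bottleneck 13, total now 61
augment #5: 1→6→0→8→9 bottleneck 9, total now 70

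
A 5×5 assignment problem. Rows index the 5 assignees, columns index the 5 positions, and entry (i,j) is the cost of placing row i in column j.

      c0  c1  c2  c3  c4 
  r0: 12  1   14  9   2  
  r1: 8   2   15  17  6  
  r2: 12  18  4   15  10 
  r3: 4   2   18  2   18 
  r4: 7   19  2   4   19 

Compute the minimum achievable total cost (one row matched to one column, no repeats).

optimal assignment: row0→col4 (cost 2), row1→col1 (cost 2), row2→col2 (cost 4), row3→col0 (cost 4), row4→col3 (cost 4)
total = 2 + 2 + 4 + 4 + 4 = 16

Minimum assignment cost: 16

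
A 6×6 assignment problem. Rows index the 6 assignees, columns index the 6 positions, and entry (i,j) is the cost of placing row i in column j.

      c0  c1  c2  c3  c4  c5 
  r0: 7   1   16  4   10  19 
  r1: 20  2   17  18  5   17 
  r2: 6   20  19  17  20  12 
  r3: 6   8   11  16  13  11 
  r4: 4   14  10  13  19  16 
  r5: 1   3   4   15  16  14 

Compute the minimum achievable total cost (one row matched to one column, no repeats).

optimal assignment: row0→col3 (cost 4), row1→col4 (cost 5), row2→col5 (cost 12), row3→col1 (cost 8), row4→col0 (cost 4), row5→col2 (cost 4)
total = 4 + 5 + 12 + 8 + 4 + 4 = 37

Minimum assignment cost: 37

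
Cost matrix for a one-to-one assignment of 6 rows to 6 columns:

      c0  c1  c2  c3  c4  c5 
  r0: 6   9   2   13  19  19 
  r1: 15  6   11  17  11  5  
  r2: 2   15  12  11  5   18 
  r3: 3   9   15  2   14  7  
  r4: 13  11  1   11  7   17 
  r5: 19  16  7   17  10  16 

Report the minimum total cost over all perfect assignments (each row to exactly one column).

Minimum assignment cost: 29

optimal assignment: row0→col1 (cost 9), row1→col5 (cost 5), row2→col0 (cost 2), row3→col3 (cost 2), row4→col2 (cost 1), row5→col4 (cost 10)
total = 9 + 5 + 2 + 2 + 1 + 10 = 29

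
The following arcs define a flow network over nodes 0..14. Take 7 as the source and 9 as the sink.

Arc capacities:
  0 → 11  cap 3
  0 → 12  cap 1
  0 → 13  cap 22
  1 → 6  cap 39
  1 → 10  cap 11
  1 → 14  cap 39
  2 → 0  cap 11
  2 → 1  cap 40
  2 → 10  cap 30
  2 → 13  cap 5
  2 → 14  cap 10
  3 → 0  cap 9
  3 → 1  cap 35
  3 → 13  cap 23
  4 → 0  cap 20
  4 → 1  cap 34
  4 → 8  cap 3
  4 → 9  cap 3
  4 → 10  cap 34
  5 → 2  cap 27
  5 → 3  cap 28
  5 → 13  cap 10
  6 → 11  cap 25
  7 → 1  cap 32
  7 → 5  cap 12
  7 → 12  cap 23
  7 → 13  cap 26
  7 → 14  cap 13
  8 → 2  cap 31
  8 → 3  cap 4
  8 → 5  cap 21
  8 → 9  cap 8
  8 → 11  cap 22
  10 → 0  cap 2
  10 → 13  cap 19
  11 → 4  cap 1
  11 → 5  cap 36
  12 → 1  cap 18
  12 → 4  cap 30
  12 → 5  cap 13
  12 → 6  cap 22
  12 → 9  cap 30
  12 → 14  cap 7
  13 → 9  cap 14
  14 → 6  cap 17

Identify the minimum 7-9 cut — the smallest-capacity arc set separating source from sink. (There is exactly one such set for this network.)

Min-cut arcs: {(0,12), (7,12), (11,4), (13,9)} (total capacity 39)

augment #1: 7→12→9 push 23
augment #2: 7→13→9 push 14
augment #3: 7→1→6→11→4→9 push 1
augment #4: 7→1→10→0→12→9 push 1
max flow = 39; residual-reachable set from 7 gives S-side
cut edges (S→T): {(0,12), (7,12), (11,4), (13,9)} total cap 39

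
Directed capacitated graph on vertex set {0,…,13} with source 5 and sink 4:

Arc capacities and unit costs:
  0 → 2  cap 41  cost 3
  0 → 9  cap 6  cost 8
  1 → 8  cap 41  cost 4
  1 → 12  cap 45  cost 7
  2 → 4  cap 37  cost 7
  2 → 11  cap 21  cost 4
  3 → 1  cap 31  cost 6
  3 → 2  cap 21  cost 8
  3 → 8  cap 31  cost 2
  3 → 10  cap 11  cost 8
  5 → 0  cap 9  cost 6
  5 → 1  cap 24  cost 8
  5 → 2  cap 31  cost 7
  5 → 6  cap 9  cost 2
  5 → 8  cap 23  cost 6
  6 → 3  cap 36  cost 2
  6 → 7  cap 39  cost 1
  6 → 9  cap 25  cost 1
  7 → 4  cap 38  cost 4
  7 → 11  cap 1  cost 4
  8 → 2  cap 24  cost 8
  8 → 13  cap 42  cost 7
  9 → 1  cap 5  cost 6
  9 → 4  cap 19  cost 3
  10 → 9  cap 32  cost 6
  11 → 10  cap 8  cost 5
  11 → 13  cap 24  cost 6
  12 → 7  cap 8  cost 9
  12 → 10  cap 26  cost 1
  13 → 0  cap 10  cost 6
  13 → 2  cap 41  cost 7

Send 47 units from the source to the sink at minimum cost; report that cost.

Minimum cost for 47 units: 601

shortest-cost path #1: 5→6→9→4 push 9 @ unit cost 6 (adds 54)
shortest-cost path #2: 5→2→4 push 31 @ unit cost 14 (adds 434)
shortest-cost path #3: 5→0→2→4 push 6 @ unit cost 16 (adds 96)
shortest-cost path #4: 5→0→9→4 push 1 @ unit cost 17 (adds 17)
total cost = 601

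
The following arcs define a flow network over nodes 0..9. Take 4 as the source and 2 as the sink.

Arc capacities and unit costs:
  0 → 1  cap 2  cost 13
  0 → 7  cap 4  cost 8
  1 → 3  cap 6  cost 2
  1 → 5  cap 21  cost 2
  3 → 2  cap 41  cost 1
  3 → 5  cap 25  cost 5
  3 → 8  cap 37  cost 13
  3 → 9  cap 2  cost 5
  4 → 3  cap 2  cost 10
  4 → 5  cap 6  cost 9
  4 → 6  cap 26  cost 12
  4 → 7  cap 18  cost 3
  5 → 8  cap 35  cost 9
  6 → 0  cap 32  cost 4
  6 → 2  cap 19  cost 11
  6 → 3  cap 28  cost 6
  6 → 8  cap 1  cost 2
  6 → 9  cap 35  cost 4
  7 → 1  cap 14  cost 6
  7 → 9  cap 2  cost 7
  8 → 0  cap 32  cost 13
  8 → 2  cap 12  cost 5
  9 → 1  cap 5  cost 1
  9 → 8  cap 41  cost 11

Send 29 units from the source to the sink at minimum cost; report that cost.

shortest-cost path #1: 4→3→2 push 2 @ unit cost 11 (adds 22)
shortest-cost path #2: 4→7→1→3→2 push 6 @ unit cost 12 (adds 72)
shortest-cost path #3: 4→6→8→2 push 1 @ unit cost 19 (adds 19)
shortest-cost path #4: 4→6→3→2 push 20 @ unit cost 19 (adds 380)
total cost = 493

Minimum cost for 29 units: 493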